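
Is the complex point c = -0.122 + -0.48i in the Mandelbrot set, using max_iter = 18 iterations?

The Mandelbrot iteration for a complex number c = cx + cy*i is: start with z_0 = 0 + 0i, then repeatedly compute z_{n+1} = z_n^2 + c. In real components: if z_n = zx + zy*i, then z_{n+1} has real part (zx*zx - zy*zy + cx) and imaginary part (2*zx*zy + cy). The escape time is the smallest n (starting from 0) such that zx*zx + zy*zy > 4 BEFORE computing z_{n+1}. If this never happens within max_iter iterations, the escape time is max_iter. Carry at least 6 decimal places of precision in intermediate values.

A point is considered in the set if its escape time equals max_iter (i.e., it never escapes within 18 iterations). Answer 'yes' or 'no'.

z_0 = 0 + 0i, c = -0.1220 + -0.4800i
Iter 1: z = -0.1220 + -0.4800i, |z|^2 = 0.2453
Iter 2: z = -0.3375 + -0.3629i, |z|^2 = 0.2456
Iter 3: z = -0.1398 + -0.2350i, |z|^2 = 0.0748
Iter 4: z = -0.1577 + -0.4143i, |z|^2 = 0.1965
Iter 5: z = -0.2688 + -0.3493i, |z|^2 = 0.1943
Iter 6: z = -0.1718 + -0.2922i, |z|^2 = 0.1149
Iter 7: z = -0.1779 + -0.3796i, |z|^2 = 0.1757
Iter 8: z = -0.2345 + -0.3450i, |z|^2 = 0.1740
Iter 9: z = -0.1860 + -0.3183i, |z|^2 = 0.1359
Iter 10: z = -0.1887 + -0.3616i, |z|^2 = 0.1664
Iter 11: z = -0.2172 + -0.3435i, |z|^2 = 0.1652
Iter 12: z = -0.1929 + -0.3308i, |z|^2 = 0.1466
Iter 13: z = -0.1942 + -0.3524i, |z|^2 = 0.1619
Iter 14: z = -0.2085 + -0.3431i, |z|^2 = 0.1612
Iter 15: z = -0.1963 + -0.3370i, |z|^2 = 0.1521
Iter 16: z = -0.1970 + -0.3477i, |z|^2 = 0.1597
Iter 17: z = -0.2041 + -0.3430i, |z|^2 = 0.1593
Did not escape in 18 iterations → in set

Answer: yes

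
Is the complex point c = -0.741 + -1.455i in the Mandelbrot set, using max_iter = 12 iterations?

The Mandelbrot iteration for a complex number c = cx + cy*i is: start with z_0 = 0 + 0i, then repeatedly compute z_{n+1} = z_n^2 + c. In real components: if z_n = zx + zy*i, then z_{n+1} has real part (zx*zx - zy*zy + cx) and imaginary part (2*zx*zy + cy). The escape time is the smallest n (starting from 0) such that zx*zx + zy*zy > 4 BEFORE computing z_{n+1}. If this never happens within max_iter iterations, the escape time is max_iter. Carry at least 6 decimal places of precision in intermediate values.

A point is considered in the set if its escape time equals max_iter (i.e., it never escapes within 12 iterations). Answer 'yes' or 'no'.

z_0 = 0 + 0i, c = -0.7410 + -1.4550i
Iter 1: z = -0.7410 + -1.4550i, |z|^2 = 2.6661
Iter 2: z = -2.3089 + 0.7013i, |z|^2 = 5.8231
Escaped at iteration 2

Answer: no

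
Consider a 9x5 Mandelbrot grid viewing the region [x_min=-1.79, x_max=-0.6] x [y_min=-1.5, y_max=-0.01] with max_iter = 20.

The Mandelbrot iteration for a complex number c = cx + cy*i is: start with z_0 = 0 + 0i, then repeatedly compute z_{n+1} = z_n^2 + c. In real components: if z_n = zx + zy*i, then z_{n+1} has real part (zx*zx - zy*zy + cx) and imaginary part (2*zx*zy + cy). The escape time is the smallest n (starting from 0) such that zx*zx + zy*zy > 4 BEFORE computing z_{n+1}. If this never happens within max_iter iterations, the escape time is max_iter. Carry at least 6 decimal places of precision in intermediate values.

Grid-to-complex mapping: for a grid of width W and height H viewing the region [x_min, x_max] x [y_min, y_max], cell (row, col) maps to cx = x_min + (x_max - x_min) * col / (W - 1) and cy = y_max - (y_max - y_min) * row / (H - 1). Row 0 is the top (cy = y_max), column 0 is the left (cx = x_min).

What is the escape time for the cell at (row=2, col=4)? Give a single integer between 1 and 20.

Answer: 3

Derivation:
z_0 = 0 + 0i, c = -1.1950 + -0.7550i
Iter 1: z = -1.1950 + -0.7550i, |z|^2 = 1.9981
Iter 2: z = -0.3370 + 1.0495i, |z|^2 = 1.2149
Iter 3: z = -2.1828 + -1.4623i, |z|^2 = 6.9029
Escaped at iteration 3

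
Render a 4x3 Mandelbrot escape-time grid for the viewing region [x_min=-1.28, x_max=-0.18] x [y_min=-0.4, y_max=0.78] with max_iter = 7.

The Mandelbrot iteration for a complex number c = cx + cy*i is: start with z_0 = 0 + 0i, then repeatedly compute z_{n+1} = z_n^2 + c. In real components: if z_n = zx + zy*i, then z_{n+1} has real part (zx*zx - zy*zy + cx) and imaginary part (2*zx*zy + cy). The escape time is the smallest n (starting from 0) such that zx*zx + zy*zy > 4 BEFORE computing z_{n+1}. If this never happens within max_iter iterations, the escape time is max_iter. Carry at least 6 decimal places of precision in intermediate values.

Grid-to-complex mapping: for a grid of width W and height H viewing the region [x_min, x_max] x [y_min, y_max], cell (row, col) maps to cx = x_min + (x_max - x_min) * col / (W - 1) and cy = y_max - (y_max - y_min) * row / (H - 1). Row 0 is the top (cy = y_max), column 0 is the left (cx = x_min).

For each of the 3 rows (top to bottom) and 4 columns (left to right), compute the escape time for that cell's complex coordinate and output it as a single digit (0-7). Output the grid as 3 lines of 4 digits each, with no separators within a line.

(row=0, col=0): c = -1.2800 + 0.7800i → escape time 3
(row=0, col=1): c = -0.9133 + 0.7800i → escape time 4
(row=0, col=2): c = -0.5467 + 0.7800i → escape time 5
(row=0, col=3): c = -0.1800 + 0.7800i → escape time 7
(row=1, col=0): c = -1.2800 + 0.1900i → escape time 7
(row=1, col=1): c = -0.9133 + 0.1900i → escape time 7
(row=1, col=2): c = -0.5467 + 0.1900i → escape time 7
(row=1, col=3): c = -0.1800 + 0.1900i → escape time 7
(row=2, col=0): c = -1.2800 + -0.4000i → escape time 7
(row=2, col=1): c = -0.9133 + -0.4000i → escape time 7
(row=2, col=2): c = -0.5467 + -0.4000i → escape time 7
(row=2, col=3): c = -0.1800 + -0.4000i → escape time 7

Answer: 3457
7777
7777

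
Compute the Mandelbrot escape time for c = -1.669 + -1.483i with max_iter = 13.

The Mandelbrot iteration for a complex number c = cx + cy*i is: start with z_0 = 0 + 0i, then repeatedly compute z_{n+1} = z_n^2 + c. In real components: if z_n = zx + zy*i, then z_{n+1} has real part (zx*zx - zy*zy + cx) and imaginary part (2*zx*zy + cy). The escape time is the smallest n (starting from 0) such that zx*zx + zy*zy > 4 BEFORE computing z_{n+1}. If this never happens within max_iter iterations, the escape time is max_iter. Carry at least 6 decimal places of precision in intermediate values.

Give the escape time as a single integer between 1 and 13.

z_0 = 0 + 0i, c = -1.6690 + -1.4830i
Iter 1: z = -1.6690 + -1.4830i, |z|^2 = 4.9848
Escaped at iteration 1

Answer: 1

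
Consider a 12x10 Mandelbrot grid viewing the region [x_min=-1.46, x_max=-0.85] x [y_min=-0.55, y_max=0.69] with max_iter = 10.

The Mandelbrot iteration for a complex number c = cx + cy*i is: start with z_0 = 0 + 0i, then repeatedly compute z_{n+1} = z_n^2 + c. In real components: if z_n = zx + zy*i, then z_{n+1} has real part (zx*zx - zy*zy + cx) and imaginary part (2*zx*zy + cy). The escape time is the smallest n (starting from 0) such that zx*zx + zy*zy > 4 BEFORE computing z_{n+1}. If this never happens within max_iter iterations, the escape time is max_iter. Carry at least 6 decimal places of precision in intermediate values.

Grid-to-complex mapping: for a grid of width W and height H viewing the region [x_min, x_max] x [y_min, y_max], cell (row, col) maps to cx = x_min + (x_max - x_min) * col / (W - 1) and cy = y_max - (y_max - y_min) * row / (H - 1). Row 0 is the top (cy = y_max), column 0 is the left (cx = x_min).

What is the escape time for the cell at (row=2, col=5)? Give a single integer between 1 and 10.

z_0 = 0 + 0i, c = -1.1827 + 0.4144i
Iter 1: z = -1.1827 + 0.4144i, |z|^2 = 1.5706
Iter 2: z = 0.0444 + -0.5659i, |z|^2 = 0.3222
Iter 3: z = -1.5010 + 0.3642i, |z|^2 = 2.3857
Iter 4: z = 0.9376 + -0.6790i, |z|^2 = 1.3402
Iter 5: z = -0.7647 + -0.8589i, |z|^2 = 1.3224
Iter 6: z = -1.3357 + 1.7280i, |z|^2 = 4.7701
Escaped at iteration 6

Answer: 6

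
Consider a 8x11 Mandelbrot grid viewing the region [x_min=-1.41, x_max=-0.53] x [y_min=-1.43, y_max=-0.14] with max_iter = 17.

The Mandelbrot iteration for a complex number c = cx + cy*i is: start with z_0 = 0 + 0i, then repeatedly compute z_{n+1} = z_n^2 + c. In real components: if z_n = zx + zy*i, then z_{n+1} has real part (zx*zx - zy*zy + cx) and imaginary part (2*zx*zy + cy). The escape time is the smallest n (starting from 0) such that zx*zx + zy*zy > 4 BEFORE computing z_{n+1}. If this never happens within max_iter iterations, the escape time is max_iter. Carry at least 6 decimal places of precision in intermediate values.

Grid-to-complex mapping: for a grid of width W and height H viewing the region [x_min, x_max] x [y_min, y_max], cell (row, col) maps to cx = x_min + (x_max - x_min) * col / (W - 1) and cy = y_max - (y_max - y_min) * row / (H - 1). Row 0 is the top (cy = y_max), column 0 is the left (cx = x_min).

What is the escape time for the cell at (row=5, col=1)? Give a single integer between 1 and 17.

Answer: 3

Derivation:
z_0 = 0 + 0i, c = -1.2843 + -0.7850i
Iter 1: z = -1.2843 + -0.7850i, |z|^2 = 2.2656
Iter 2: z = -0.2511 + 1.2313i, |z|^2 = 1.5792
Iter 3: z = -2.7374 + -1.4034i, |z|^2 = 9.4629
Escaped at iteration 3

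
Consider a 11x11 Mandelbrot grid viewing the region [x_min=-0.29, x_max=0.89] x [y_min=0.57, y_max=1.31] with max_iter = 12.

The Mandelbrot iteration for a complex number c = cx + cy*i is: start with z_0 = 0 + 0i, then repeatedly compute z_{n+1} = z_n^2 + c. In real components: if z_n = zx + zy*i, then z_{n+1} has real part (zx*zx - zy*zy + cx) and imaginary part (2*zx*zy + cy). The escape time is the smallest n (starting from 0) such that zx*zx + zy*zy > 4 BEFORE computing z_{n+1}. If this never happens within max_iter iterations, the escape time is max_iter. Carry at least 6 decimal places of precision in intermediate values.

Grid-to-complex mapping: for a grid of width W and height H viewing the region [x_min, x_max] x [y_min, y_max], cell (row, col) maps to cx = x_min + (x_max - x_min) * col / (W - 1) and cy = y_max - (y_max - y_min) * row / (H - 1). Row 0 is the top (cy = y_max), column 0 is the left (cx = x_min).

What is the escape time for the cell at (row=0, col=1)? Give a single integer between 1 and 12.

z_0 = 0 + 0i, c = -0.1720 + 1.3100i
Iter 1: z = -0.1720 + 1.3100i, |z|^2 = 1.7457
Iter 2: z = -1.8585 + 0.8594i, |z|^2 = 4.1926
Escaped at iteration 2

Answer: 2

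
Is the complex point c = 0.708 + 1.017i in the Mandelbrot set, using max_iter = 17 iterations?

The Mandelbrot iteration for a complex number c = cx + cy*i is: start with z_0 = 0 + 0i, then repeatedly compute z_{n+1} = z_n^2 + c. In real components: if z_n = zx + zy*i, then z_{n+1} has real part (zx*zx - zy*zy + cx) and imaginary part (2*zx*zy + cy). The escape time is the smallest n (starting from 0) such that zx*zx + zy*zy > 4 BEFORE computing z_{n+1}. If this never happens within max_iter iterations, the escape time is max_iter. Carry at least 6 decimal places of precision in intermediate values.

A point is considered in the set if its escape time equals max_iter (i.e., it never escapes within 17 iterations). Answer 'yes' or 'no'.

z_0 = 0 + 0i, c = 0.7080 + 1.0170i
Iter 1: z = 0.7080 + 1.0170i, |z|^2 = 1.5356
Iter 2: z = 0.1750 + 2.4571i, |z|^2 = 6.0678
Escaped at iteration 2

Answer: no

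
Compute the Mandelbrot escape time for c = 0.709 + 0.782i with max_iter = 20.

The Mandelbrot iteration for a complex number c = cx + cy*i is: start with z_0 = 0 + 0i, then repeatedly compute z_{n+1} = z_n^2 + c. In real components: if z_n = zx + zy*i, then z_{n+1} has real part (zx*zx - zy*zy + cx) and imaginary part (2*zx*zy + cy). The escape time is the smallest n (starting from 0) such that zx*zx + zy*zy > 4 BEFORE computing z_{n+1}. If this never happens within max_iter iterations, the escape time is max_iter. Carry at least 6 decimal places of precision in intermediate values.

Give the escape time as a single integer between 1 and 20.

Answer: 3

Derivation:
z_0 = 0 + 0i, c = 0.7090 + 0.7820i
Iter 1: z = 0.7090 + 0.7820i, |z|^2 = 1.1142
Iter 2: z = 0.6002 + 1.8909i, |z|^2 = 3.9356
Iter 3: z = -2.5062 + 3.0516i, |z|^2 = 15.5937
Escaped at iteration 3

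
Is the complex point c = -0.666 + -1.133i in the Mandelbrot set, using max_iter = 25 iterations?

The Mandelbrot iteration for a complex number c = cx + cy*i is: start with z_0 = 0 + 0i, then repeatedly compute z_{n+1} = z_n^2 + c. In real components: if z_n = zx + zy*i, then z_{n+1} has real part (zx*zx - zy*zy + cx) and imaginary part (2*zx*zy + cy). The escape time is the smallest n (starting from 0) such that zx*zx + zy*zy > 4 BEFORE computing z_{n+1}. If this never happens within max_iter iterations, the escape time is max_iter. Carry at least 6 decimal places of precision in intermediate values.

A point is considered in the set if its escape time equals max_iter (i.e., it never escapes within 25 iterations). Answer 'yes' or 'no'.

z_0 = 0 + 0i, c = -0.6660 + -1.1330i
Iter 1: z = -0.6660 + -1.1330i, |z|^2 = 1.7272
Iter 2: z = -1.5061 + 0.3762i, |z|^2 = 2.4099
Iter 3: z = 1.4609 + -2.2661i, |z|^2 = 7.2695
Escaped at iteration 3

Answer: no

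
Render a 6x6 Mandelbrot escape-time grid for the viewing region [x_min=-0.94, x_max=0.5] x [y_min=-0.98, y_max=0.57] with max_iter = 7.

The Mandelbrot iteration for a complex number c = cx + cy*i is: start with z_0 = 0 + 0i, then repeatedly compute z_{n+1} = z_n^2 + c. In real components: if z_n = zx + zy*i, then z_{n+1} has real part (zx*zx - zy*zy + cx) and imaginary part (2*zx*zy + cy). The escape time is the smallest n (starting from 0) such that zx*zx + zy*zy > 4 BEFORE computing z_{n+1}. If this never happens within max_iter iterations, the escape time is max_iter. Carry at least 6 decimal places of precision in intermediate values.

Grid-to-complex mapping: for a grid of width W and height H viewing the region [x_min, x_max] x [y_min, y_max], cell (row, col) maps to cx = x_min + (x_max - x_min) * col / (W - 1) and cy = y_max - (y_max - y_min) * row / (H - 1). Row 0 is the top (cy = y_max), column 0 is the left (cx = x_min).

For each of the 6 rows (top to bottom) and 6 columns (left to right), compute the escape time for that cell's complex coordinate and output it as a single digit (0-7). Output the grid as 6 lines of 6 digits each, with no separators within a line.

(row=0, col=0): c = -0.9400 + 0.5700i → escape time 5
(row=0, col=1): c = -0.6520 + 0.5700i → escape time 7
(row=0, col=2): c = -0.3640 + 0.5700i → escape time 7
(row=0, col=3): c = -0.0760 + 0.5700i → escape time 7
(row=0, col=4): c = 0.2120 + 0.5700i → escape time 7
(row=0, col=5): c = 0.5000 + 0.5700i → escape time 5
(row=1, col=0): c = -0.9400 + 0.2600i → escape time 7
(row=1, col=1): c = -0.6520 + 0.2600i → escape time 7
(row=1, col=2): c = -0.3640 + 0.2600i → escape time 7
(row=1, col=3): c = -0.0760 + 0.2600i → escape time 7
(row=1, col=4): c = 0.2120 + 0.2600i → escape time 7
(row=1, col=5): c = 0.5000 + 0.2600i → escape time 5
(row=2, col=0): c = -0.9400 + -0.0500i → escape time 7
(row=2, col=1): c = -0.6520 + -0.0500i → escape time 7
(row=2, col=2): c = -0.3640 + -0.0500i → escape time 7
(row=2, col=3): c = -0.0760 + -0.0500i → escape time 7
(row=2, col=4): c = 0.2120 + -0.0500i → escape time 7
(row=2, col=5): c = 0.5000 + -0.0500i → escape time 5
(row=3, col=0): c = -0.9400 + -0.3600i → escape time 7
(row=3, col=1): c = -0.6520 + -0.3600i → escape time 7
(row=3, col=2): c = -0.3640 + -0.3600i → escape time 7
(row=3, col=3): c = -0.0760 + -0.3600i → escape time 7
(row=3, col=4): c = 0.2120 + -0.3600i → escape time 7
(row=3, col=5): c = 0.5000 + -0.3600i → escape time 5
(row=4, col=0): c = -0.9400 + -0.6700i → escape time 4
(row=4, col=1): c = -0.6520 + -0.6700i → escape time 7
(row=4, col=2): c = -0.3640 + -0.6700i → escape time 7
(row=4, col=3): c = -0.0760 + -0.6700i → escape time 7
(row=4, col=4): c = 0.2120 + -0.6700i → escape time 7
(row=4, col=5): c = 0.5000 + -0.6700i → escape time 4
(row=5, col=0): c = -0.9400 + -0.9800i → escape time 3
(row=5, col=1): c = -0.6520 + -0.9800i → escape time 4
(row=5, col=2): c = -0.3640 + -0.9800i → escape time 5
(row=5, col=3): c = -0.0760 + -0.9800i → escape time 7
(row=5, col=4): c = 0.2120 + -0.9800i → escape time 4
(row=5, col=5): c = 0.5000 + -0.9800i → escape time 3

Answer: 577775
777775
777775
777775
477774
345743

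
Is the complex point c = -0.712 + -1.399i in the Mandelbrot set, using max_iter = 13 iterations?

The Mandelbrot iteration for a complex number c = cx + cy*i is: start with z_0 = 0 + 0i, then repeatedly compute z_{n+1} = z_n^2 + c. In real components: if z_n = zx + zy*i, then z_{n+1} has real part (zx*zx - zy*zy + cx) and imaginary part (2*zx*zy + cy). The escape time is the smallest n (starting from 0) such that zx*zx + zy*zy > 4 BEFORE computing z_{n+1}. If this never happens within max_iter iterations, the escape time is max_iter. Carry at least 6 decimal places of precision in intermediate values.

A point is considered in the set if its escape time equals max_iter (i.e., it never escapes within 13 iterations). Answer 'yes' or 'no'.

Answer: no

Derivation:
z_0 = 0 + 0i, c = -0.7120 + -1.3990i
Iter 1: z = -0.7120 + -1.3990i, |z|^2 = 2.4641
Iter 2: z = -2.1623 + 0.5932i, |z|^2 = 5.0272
Escaped at iteration 2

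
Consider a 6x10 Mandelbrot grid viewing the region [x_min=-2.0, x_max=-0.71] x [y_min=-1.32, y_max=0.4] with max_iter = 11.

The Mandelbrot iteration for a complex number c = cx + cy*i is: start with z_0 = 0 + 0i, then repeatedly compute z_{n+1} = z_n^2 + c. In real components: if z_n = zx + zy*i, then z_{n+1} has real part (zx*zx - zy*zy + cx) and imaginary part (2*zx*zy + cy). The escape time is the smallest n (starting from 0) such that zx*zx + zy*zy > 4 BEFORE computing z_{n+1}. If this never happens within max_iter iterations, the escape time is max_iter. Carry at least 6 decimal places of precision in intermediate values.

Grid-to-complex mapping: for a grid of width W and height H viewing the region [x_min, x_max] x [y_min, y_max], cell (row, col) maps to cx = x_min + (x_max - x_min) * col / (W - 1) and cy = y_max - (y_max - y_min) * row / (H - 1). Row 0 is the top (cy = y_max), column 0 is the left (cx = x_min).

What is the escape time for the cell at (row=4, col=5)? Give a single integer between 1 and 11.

Answer: 11

Derivation:
z_0 = 0 + 0i, c = -0.7100 + -0.3644i
Iter 1: z = -0.7100 + -0.3644i, |z|^2 = 0.6369
Iter 2: z = -0.3387 + 0.1531i, |z|^2 = 0.1382
Iter 3: z = -0.6187 + -0.4681i, |z|^2 = 0.6019
Iter 4: z = -0.5464 + 0.2148i, |z|^2 = 0.3447
Iter 5: z = -0.4576 + -0.5992i, |z|^2 = 0.5685
Iter 6: z = -0.8596 + 0.1840i, |z|^2 = 0.7728
Iter 7: z = -0.0049 + -0.6807i, |z|^2 = 0.4634
Iter 8: z = -1.1734 + -0.3577i, |z|^2 = 1.5048
Iter 9: z = 0.5389 + 0.4751i, |z|^2 = 0.5161
Iter 10: z = -0.6453 + 0.1476i, |z|^2 = 0.4382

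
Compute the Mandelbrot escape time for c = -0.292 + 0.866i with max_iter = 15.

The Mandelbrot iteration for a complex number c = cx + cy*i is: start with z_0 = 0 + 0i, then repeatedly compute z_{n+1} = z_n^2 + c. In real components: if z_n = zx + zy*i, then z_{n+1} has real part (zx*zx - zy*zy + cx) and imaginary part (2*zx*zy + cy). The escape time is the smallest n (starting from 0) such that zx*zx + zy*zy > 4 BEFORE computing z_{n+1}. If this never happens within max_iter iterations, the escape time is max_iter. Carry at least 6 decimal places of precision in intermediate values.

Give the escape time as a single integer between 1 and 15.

Answer: 8

Derivation:
z_0 = 0 + 0i, c = -0.2920 + 0.8660i
Iter 1: z = -0.2920 + 0.8660i, |z|^2 = 0.8352
Iter 2: z = -0.9567 + 0.3603i, |z|^2 = 1.0450
Iter 3: z = 0.4935 + 0.1767i, |z|^2 = 0.2747
Iter 4: z = -0.0797 + 1.0404i, |z|^2 = 1.0888
Iter 5: z = -1.3681 + 0.7002i, |z|^2 = 2.3618
Iter 6: z = 1.0893 + -1.0497i, |z|^2 = 2.2885
Iter 7: z = -0.2072 + -1.4210i, |z|^2 = 2.0621
Iter 8: z = -2.2682 + 1.4549i, |z|^2 = 7.2615
Escaped at iteration 8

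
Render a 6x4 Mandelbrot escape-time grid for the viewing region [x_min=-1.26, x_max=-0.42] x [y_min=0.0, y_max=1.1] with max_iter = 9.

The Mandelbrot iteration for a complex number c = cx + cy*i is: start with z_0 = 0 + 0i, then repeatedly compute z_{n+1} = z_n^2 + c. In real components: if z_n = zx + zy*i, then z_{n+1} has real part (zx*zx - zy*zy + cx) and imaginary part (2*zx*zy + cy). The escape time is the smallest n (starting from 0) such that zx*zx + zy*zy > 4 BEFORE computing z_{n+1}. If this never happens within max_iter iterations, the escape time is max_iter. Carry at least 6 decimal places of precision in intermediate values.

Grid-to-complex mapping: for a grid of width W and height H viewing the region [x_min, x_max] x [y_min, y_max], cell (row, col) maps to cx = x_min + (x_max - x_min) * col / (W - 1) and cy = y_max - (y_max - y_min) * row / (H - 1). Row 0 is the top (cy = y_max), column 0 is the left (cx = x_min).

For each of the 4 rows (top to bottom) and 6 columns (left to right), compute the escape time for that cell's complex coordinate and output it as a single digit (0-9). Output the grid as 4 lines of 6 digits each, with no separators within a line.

(row=0, col=0): c = -1.2600 + 1.1000i → escape time 3
(row=0, col=1): c = -1.0920 + 1.1000i → escape time 3
(row=0, col=2): c = -0.9240 + 1.1000i → escape time 3
(row=0, col=3): c = -0.7560 + 1.1000i → escape time 3
(row=0, col=4): c = -0.5880 + 1.1000i → escape time 3
(row=0, col=5): c = -0.4200 + 1.1000i → escape time 4
(row=1, col=0): c = -1.2600 + 0.7333i → escape time 3
(row=1, col=1): c = -1.0920 + 0.7333i → escape time 3
(row=1, col=2): c = -0.9240 + 0.7333i → escape time 4
(row=1, col=3): c = -0.7560 + 0.7333i → escape time 4
(row=1, col=4): c = -0.5880 + 0.7333i → escape time 6
(row=1, col=5): c = -0.4200 + 0.7333i → escape time 7
(row=2, col=0): c = -1.2600 + 0.3667i → escape time 9
(row=2, col=1): c = -1.0920 + 0.3667i → escape time 8
(row=2, col=2): c = -0.9240 + 0.3667i → escape time 7
(row=2, col=3): c = -0.7560 + 0.3667i → escape time 9
(row=2, col=4): c = -0.5880 + 0.3667i → escape time 9
(row=2, col=5): c = -0.4200 + 0.3667i → escape time 9
(row=3, col=0): c = -1.2600 + 0.0000i → escape time 9
(row=3, col=1): c = -1.0920 + 0.0000i → escape time 9
(row=3, col=2): c = -0.9240 + 0.0000i → escape time 9
(row=3, col=3): c = -0.7560 + 0.0000i → escape time 9
(row=3, col=4): c = -0.5880 + 0.0000i → escape time 9
(row=3, col=5): c = -0.4200 + 0.0000i → escape time 9

Answer: 333334
334467
987999
999999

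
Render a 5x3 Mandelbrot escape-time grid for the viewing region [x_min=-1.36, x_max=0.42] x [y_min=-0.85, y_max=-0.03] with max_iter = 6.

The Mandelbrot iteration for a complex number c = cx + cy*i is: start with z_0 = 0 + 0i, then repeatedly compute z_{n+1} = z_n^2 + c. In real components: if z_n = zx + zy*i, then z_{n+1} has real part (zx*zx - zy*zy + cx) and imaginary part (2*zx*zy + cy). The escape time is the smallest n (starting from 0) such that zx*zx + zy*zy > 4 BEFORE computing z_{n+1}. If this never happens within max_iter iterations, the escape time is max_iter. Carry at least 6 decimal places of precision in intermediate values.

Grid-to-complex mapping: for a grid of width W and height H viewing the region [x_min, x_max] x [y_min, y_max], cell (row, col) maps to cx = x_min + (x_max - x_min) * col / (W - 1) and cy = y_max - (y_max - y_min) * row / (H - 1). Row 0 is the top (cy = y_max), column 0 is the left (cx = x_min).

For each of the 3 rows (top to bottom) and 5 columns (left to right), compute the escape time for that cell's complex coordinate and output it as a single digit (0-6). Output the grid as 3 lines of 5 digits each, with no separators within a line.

(row=0, col=0): c = -1.3600 + -0.0300i → escape time 6
(row=0, col=1): c = -0.9150 + -0.0300i → escape time 6
(row=0, col=2): c = -0.4700 + -0.0300i → escape time 6
(row=0, col=3): c = -0.0250 + -0.0300i → escape time 6
(row=0, col=4): c = 0.4200 + -0.0300i → escape time 6
(row=1, col=0): c = -1.3600 + -0.4400i → escape time 4
(row=1, col=1): c = -0.9150 + -0.4400i → escape time 6
(row=1, col=2): c = -0.4700 + -0.4400i → escape time 6
(row=1, col=3): c = -0.0250 + -0.4400i → escape time 6
(row=1, col=4): c = 0.4200 + -0.4400i → escape time 6
(row=2, col=0): c = -1.3600 + -0.8500i → escape time 3
(row=2, col=1): c = -0.9150 + -0.8500i → escape time 3
(row=2, col=2): c = -0.4700 + -0.8500i → escape time 5
(row=2, col=3): c = -0.0250 + -0.8500i → escape time 6
(row=2, col=4): c = 0.4200 + -0.8500i → escape time 3

Answer: 66666
46666
33563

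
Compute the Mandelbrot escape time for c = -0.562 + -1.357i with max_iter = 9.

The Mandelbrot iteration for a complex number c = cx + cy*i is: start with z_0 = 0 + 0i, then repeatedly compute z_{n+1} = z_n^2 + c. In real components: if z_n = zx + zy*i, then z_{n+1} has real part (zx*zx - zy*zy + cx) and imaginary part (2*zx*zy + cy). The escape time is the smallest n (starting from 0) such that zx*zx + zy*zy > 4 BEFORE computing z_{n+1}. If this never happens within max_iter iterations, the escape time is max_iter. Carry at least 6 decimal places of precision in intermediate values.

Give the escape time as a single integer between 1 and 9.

Answer: 2

Derivation:
z_0 = 0 + 0i, c = -0.5620 + -1.3570i
Iter 1: z = -0.5620 + -1.3570i, |z|^2 = 2.1573
Iter 2: z = -2.0876 + 0.1683i, |z|^2 = 4.3864
Escaped at iteration 2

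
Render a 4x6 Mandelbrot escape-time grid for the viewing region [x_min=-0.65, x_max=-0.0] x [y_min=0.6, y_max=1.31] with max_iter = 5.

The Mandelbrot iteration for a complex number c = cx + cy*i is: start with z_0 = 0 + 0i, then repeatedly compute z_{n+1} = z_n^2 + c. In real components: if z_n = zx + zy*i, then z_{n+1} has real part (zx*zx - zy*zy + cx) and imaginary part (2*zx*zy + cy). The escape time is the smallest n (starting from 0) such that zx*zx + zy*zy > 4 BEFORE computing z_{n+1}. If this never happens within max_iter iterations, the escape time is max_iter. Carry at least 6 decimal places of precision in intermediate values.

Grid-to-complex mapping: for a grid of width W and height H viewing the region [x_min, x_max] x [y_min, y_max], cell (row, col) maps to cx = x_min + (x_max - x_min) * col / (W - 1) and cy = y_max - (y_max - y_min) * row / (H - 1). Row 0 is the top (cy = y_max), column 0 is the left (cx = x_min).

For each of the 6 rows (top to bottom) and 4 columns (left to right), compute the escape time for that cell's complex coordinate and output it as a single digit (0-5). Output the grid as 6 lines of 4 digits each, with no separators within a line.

Answer: 3322
3343
3455
4555
5555
5555

Derivation:
(row=0, col=0): c = -0.6500 + 1.3100i → escape time 3
(row=0, col=1): c = -0.4333 + 1.3100i → escape time 3
(row=0, col=2): c = -0.2167 + 1.3100i → escape time 2
(row=0, col=3): c = 0.0000 + 1.3100i → escape time 2
(row=1, col=0): c = -0.6500 + 1.1680i → escape time 3
(row=1, col=1): c = -0.4333 + 1.1680i → escape time 3
(row=1, col=2): c = -0.2167 + 1.1680i → escape time 4
(row=1, col=3): c = 0.0000 + 1.1680i → escape time 3
(row=2, col=0): c = -0.6500 + 1.0260i → escape time 3
(row=2, col=1): c = -0.4333 + 1.0260i → escape time 4
(row=2, col=2): c = -0.2167 + 1.0260i → escape time 5
(row=2, col=3): c = 0.0000 + 1.0260i → escape time 5
(row=3, col=0): c = -0.6500 + 0.8840i → escape time 4
(row=3, col=1): c = -0.4333 + 0.8840i → escape time 5
(row=3, col=2): c = -0.2167 + 0.8840i → escape time 5
(row=3, col=3): c = 0.0000 + 0.8840i → escape time 5
(row=4, col=0): c = -0.6500 + 0.7420i → escape time 5
(row=4, col=1): c = -0.4333 + 0.7420i → escape time 5
(row=4, col=2): c = -0.2167 + 0.7420i → escape time 5
(row=4, col=3): c = 0.0000 + 0.7420i → escape time 5
(row=5, col=0): c = -0.6500 + 0.6000i → escape time 5
(row=5, col=1): c = -0.4333 + 0.6000i → escape time 5
(row=5, col=2): c = -0.2167 + 0.6000i → escape time 5
(row=5, col=3): c = 0.0000 + 0.6000i → escape time 5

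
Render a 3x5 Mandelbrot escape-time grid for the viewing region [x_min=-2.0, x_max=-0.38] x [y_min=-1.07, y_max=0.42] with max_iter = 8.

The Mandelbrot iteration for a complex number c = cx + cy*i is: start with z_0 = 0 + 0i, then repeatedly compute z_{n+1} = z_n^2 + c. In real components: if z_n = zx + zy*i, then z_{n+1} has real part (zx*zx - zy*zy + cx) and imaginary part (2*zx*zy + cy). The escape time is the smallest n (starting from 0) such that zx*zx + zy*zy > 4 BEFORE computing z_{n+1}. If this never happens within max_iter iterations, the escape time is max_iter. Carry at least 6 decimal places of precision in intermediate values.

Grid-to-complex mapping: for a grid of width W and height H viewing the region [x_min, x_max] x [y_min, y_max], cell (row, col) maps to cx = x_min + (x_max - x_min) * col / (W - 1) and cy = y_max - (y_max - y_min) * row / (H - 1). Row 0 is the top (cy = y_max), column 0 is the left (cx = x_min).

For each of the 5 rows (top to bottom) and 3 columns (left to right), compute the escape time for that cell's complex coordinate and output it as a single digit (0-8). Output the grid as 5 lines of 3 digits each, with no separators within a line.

Answer: 168
188
188
138
134

Derivation:
(row=0, col=0): c = -2.0000 + 0.4200i → escape time 1
(row=0, col=1): c = -1.1900 + 0.4200i → escape time 6
(row=0, col=2): c = -0.3800 + 0.4200i → escape time 8
(row=1, col=0): c = -2.0000 + 0.0475i → escape time 1
(row=1, col=1): c = -1.1900 + 0.0475i → escape time 8
(row=1, col=2): c = -0.3800 + 0.0475i → escape time 8
(row=2, col=0): c = -2.0000 + -0.3250i → escape time 1
(row=2, col=1): c = -1.1900 + -0.3250i → escape time 8
(row=2, col=2): c = -0.3800 + -0.3250i → escape time 8
(row=3, col=0): c = -2.0000 + -0.6975i → escape time 1
(row=3, col=1): c = -1.1900 + -0.6975i → escape time 3
(row=3, col=2): c = -0.3800 + -0.6975i → escape time 8
(row=4, col=0): c = -2.0000 + -1.0700i → escape time 1
(row=4, col=1): c = -1.1900 + -1.0700i → escape time 3
(row=4, col=2): c = -0.3800 + -1.0700i → escape time 4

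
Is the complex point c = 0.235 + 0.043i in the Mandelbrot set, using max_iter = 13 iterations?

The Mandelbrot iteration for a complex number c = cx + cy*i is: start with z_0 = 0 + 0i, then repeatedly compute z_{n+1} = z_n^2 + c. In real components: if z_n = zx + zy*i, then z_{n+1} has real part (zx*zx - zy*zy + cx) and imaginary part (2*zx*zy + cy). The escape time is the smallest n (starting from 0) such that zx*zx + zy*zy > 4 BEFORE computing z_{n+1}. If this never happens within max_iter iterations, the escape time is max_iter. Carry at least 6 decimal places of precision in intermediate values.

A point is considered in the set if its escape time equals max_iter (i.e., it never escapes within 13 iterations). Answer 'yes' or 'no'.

z_0 = 0 + 0i, c = 0.2350 + 0.0430i
Iter 1: z = 0.2350 + 0.0430i, |z|^2 = 0.0571
Iter 2: z = 0.2884 + 0.0632i, |z|^2 = 0.0872
Iter 3: z = 0.3142 + 0.0795i, |z|^2 = 0.1050
Iter 4: z = 0.3274 + 0.0929i, |z|^2 = 0.1158
Iter 5: z = 0.3335 + 0.1038i, |z|^2 = 0.1220
Iter 6: z = 0.3355 + 0.1123i, |z|^2 = 0.1251
Iter 7: z = 0.3349 + 0.1183i, |z|^2 = 0.1262
Iter 8: z = 0.3332 + 0.1223i, |z|^2 = 0.1260
Iter 9: z = 0.3311 + 0.1245i, |z|^2 = 0.1251
Iter 10: z = 0.3291 + 0.1254i, |z|^2 = 0.1240
Iter 11: z = 0.3276 + 0.1256i, |z|^2 = 0.1231
Iter 12: z = 0.3265 + 0.1253i, |z|^2 = 0.1223
Did not escape in 13 iterations → in set

Answer: yes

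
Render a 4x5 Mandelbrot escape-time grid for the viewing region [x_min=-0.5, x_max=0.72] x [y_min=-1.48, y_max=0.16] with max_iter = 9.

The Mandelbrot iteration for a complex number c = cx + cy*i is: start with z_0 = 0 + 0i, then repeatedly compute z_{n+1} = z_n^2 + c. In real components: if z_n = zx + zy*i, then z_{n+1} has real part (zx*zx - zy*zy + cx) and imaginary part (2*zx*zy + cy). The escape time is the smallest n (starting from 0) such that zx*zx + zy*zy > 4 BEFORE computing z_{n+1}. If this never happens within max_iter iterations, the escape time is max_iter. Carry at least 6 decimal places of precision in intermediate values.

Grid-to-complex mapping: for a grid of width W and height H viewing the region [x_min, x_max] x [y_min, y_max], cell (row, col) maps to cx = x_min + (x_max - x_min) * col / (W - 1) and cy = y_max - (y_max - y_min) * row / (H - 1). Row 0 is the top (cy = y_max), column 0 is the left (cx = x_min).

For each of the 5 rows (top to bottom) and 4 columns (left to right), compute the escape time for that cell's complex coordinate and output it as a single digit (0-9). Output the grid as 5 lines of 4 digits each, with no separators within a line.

Answer: 9993
9993
9983
4632
2222

Derivation:
(row=0, col=0): c = -0.5000 + 0.1600i → escape time 9
(row=0, col=1): c = -0.0933 + 0.1600i → escape time 9
(row=0, col=2): c = 0.3133 + 0.1600i → escape time 9
(row=0, col=3): c = 0.7200 + 0.1600i → escape time 3
(row=1, col=0): c = -0.5000 + -0.2500i → escape time 9
(row=1, col=1): c = -0.0933 + -0.2500i → escape time 9
(row=1, col=2): c = 0.3133 + -0.2500i → escape time 9
(row=1, col=3): c = 0.7200 + -0.2500i → escape time 3
(row=2, col=0): c = -0.5000 + -0.6600i → escape time 9
(row=2, col=1): c = -0.0933 + -0.6600i → escape time 9
(row=2, col=2): c = 0.3133 + -0.6600i → escape time 8
(row=2, col=3): c = 0.7200 + -0.6600i → escape time 3
(row=3, col=0): c = -0.5000 + -1.0700i → escape time 4
(row=3, col=1): c = -0.0933 + -1.0700i → escape time 6
(row=3, col=2): c = 0.3133 + -1.0700i → escape time 3
(row=3, col=3): c = 0.7200 + -1.0700i → escape time 2
(row=4, col=0): c = -0.5000 + -1.4800i → escape time 2
(row=4, col=1): c = -0.0933 + -1.4800i → escape time 2
(row=4, col=2): c = 0.3133 + -1.4800i → escape time 2
(row=4, col=3): c = 0.7200 + -1.4800i → escape time 2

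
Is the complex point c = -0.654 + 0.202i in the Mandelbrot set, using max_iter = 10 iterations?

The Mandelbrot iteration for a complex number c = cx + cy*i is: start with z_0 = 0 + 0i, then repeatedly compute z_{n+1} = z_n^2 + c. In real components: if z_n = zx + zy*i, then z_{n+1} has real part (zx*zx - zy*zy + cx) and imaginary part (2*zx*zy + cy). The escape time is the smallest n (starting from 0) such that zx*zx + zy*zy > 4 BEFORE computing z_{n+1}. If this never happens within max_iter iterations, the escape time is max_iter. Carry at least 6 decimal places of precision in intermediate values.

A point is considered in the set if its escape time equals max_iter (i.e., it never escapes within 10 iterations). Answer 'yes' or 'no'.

z_0 = 0 + 0i, c = -0.6540 + 0.2020i
Iter 1: z = -0.6540 + 0.2020i, |z|^2 = 0.4685
Iter 2: z = -0.2671 + -0.0622i, |z|^2 = 0.0752
Iter 3: z = -0.5865 + 0.2352i, |z|^2 = 0.3994
Iter 4: z = -0.3653 + -0.0739i, |z|^2 = 0.1389
Iter 5: z = -0.5260 + 0.2560i, |z|^2 = 0.3422
Iter 6: z = -0.4429 + -0.0673i, |z|^2 = 0.2007
Iter 7: z = -0.4624 + 0.2617i, |z|^2 = 0.2823
Iter 8: z = -0.5086 + -0.0400i, |z|^2 = 0.2603
Iter 9: z = -0.3969 + 0.2427i, |z|^2 = 0.2164
Did not escape in 10 iterations → in set

Answer: yes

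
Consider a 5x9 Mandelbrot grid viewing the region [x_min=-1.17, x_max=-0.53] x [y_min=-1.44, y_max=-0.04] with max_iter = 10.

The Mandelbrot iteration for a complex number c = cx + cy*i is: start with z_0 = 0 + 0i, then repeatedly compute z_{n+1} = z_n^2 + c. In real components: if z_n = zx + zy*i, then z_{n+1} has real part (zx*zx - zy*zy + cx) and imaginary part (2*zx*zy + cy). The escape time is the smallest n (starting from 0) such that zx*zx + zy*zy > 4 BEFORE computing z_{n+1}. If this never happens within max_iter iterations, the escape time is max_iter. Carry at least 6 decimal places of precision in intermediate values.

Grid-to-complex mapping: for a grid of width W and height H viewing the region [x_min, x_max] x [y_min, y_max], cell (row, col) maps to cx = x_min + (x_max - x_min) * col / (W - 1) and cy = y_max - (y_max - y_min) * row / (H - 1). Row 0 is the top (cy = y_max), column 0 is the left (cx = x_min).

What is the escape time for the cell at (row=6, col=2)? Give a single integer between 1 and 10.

z_0 = 0 + 0i, c = -0.8500 + -1.0900i
Iter 1: z = -0.8500 + -1.0900i, |z|^2 = 1.9106
Iter 2: z = -1.3156 + 0.7630i, |z|^2 = 2.3130
Iter 3: z = 0.2986 + -3.0976i, |z|^2 = 9.6843
Escaped at iteration 3

Answer: 3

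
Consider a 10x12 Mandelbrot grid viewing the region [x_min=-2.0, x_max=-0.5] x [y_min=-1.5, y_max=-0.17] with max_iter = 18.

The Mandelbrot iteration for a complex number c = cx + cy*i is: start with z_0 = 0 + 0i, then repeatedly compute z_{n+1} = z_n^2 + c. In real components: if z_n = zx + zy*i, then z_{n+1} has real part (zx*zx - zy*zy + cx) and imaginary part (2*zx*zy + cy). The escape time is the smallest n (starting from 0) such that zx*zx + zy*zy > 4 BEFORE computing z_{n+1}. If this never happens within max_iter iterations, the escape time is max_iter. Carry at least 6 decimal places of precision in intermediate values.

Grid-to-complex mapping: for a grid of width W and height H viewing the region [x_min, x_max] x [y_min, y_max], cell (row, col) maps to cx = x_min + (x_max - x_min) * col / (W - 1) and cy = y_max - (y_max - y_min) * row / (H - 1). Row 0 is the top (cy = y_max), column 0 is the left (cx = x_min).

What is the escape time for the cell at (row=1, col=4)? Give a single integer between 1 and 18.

z_0 = 0 + 0i, c = -1.3333 + -0.2909i
Iter 1: z = -1.3333 + -0.2909i, |z|^2 = 1.8624
Iter 2: z = 0.3598 + 0.4848i, |z|^2 = 0.3645
Iter 3: z = -1.4389 + 0.0580i, |z|^2 = 2.0739
Iter 4: z = 0.7339 + -0.4578i, |z|^2 = 0.7482
Iter 5: z = -1.0044 + -0.9629i, |z|^2 = 1.9360
Iter 6: z = -1.2517 + 1.6433i, |z|^2 = 4.2672
Escaped at iteration 6

Answer: 6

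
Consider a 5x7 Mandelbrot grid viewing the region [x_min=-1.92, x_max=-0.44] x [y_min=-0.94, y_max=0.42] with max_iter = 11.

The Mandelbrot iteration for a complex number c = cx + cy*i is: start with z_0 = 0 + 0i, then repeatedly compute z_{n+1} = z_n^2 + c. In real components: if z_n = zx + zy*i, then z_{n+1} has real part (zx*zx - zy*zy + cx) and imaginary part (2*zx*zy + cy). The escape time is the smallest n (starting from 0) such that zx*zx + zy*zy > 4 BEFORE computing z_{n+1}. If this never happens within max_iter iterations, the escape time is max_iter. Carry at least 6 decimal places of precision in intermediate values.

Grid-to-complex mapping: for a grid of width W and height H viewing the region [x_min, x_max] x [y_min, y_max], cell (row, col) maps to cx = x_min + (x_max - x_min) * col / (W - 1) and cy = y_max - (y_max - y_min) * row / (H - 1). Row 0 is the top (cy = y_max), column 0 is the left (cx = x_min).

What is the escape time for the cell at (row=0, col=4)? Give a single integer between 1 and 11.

Answer: 11

Derivation:
z_0 = 0 + 0i, c = -0.4400 + 0.4200i
Iter 1: z = -0.4400 + 0.4200i, |z|^2 = 0.3700
Iter 2: z = -0.4228 + 0.0504i, |z|^2 = 0.1813
Iter 3: z = -0.2638 + 0.3774i, |z|^2 = 0.2120
Iter 4: z = -0.5128 + 0.2209i, |z|^2 = 0.3118
Iter 5: z = -0.2258 + 0.1934i, |z|^2 = 0.0884
Iter 6: z = -0.4264 + 0.3327i, |z|^2 = 0.2925
Iter 7: z = -0.3688 + 0.1363i, |z|^2 = 0.1546
Iter 8: z = -0.3226 + 0.3195i, |z|^2 = 0.2061
Iter 9: z = -0.4380 + 0.2139i, |z|^2 = 0.2376
Iter 10: z = -0.2939 + 0.2326i, |z|^2 = 0.1405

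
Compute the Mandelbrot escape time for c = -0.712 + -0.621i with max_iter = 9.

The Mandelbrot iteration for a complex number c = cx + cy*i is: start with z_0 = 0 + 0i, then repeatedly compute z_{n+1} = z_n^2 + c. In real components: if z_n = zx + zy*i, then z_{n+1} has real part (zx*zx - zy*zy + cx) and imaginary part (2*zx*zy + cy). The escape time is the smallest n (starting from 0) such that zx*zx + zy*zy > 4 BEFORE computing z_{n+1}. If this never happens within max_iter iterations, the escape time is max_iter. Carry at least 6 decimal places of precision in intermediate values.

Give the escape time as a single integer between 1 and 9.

z_0 = 0 + 0i, c = -0.7120 + -0.6210i
Iter 1: z = -0.7120 + -0.6210i, |z|^2 = 0.8926
Iter 2: z = -0.5907 + 0.2633i, |z|^2 = 0.4183
Iter 3: z = -0.4324 + -0.9321i, |z|^2 = 1.0557
Iter 4: z = -1.3938 + 0.1851i, |z|^2 = 1.9768
Iter 5: z = 1.1964 + -1.1369i, |z|^2 = 2.7237
Iter 6: z = -0.5732 + -3.3412i, |z|^2 = 11.4921
Escaped at iteration 6

Answer: 6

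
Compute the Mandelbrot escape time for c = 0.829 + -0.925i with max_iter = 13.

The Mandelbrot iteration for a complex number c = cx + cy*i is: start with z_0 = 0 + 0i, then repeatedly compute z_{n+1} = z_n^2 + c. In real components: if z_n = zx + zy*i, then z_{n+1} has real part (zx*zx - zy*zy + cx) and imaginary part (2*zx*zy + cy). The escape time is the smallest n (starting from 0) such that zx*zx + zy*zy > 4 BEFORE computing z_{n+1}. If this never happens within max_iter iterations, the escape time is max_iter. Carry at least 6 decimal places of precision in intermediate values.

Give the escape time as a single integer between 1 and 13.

Answer: 2

Derivation:
z_0 = 0 + 0i, c = 0.8290 + -0.9250i
Iter 1: z = 0.8290 + -0.9250i, |z|^2 = 1.5429
Iter 2: z = 0.6606 + -2.4587i, |z|^2 = 6.4814
Escaped at iteration 2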